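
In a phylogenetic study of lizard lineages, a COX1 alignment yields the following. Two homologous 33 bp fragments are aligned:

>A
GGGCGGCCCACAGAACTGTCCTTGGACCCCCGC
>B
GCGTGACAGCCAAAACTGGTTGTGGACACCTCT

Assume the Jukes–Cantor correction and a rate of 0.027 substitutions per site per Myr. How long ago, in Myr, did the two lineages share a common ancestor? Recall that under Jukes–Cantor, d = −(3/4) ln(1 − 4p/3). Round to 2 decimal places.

The sequences differ at 15 of 33 sites, so p = 15/33 ≈ 0.454545.
d = −(3/4) ln(1 − 4p/3) = −0.75 ln(1 − 0.60606) = −0.75 ln(0.39394)
  = −0.75 × (-0.931557) = 0.698668 substitutions/site.
Under a molecular clock d = 2μt, so t = d/(2μ) = 0.698668 / (2 × 0.027) = 12.94 Myr.

12.94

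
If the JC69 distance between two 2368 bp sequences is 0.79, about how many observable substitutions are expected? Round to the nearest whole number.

1157

Invert JC69: p = (3/4)(1 − e^(−4d/3)) = 0.75 × (1 − e^(-1.053333)) = 0.75 × (1 − 0.348773) = 0.488420.
Expected differing sites = pL ≈ 0.488420 × 2368 = 1156.57856 ≈ 1157.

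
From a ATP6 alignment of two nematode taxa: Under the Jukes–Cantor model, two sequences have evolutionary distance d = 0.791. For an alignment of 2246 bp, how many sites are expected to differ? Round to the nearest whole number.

Invert JC69: p = (3/4)(1 − e^(−4d/3)) = 0.75 × (1 − e^(-1.054667)) = 0.75 × (1 − 0.348308) = 0.488769.
Expected differing sites = pL ≈ 0.488769 × 2246 = 1097.775174 ≈ 1098.

1098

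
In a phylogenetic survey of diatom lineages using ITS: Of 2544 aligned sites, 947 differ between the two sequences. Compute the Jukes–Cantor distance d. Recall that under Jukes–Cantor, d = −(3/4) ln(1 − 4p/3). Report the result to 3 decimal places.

p = 947/2544 ≈ 0.372248.
d = −(3/4) ln(1 − 4p/3) = −0.75 ln(1 − 0.496331) = −0.75 ln(0.503669)
  = −0.75 × (-0.685836) = 0.514377 substitutions/site.

0.514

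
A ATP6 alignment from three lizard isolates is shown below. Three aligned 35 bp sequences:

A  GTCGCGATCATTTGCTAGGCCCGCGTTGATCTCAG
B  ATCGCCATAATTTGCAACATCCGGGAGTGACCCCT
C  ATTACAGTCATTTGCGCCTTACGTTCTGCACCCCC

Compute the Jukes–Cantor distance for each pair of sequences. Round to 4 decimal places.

d(A,B) = 0.7053, d(A,C) = 0.9650, d(B,C) = 0.7053

A–B: 16/35 sites differ → p ≈ 0.457143, d = −0.75 ln(1 − 0.609524) = 0.705292 ≈ 0.7053.
A–C: 19/35 sites differ → p ≈ 0.542857, d = −0.75 ln(1 − 0.723809) = 0.964997 ≈ 0.9650.
B–C: 16/35 sites differ → p ≈ 0.457143, d = −0.75 ln(1 − 0.609524) = 0.705292 ≈ 0.7053.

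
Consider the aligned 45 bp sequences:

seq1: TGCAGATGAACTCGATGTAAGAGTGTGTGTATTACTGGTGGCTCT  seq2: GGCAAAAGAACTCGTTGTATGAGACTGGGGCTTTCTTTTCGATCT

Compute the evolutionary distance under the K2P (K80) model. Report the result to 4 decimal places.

Of 45 sites, 1 differences are transitions and 14 are transversions, so P = 1/45 ≈ 0.022222 and Q = 14/45 ≈ 0.311111.
Under the Kimura two-parameter model, d = −½ ln(1 − 2P − Q) − ¼ ln(1 − 2Q).
1 − 2P − Q = 0.644445, giving −½ ln(0.644445) = 0.219683.
1 − 2Q = 0.377778, giving −¼ ln(0.377778) = 0.243362.
d = 0.219683 + 0.243362 = 0.463045.

0.4630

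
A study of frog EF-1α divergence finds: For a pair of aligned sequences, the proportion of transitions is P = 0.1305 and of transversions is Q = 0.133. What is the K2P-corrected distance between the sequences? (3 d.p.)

Under the Kimura two-parameter model, d = −½ ln(1 − 2P − Q) − ¼ ln(1 − 2Q).
1 − 2P − Q = 0.606, giving −½ ln(0.606) = 0.250438.
1 − 2Q = 0.734, giving −¼ ln(0.734) = 0.077312.
d = 0.250438 + 0.077312 = 0.327750.

0.328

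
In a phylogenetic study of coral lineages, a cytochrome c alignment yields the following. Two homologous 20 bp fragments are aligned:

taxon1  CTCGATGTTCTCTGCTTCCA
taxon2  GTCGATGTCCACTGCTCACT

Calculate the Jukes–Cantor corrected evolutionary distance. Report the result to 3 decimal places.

The sequences differ at 6 of 20 sites (1, 9, 11, 17, 18, 20), so p = 6/20 = 0.3.
d = −(3/4) ln(1 − 4p/3) = −0.75 ln(1 − 0.4) = −0.75 ln(0.6)
  = −0.75 × (-0.510826) = 0.383120 substitutions/site.

0.383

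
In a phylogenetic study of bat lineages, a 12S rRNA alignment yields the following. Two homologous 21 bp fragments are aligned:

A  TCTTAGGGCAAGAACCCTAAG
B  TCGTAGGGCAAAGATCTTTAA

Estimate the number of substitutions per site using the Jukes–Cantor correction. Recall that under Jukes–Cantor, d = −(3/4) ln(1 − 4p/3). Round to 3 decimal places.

0.441

The sequences differ at 7 of 21 sites (3, 12, 13, 15, 17, 19, 21), so p = 7/21 ≈ 0.333333.
d = −(3/4) ln(1 − 4p/3) = −0.75 ln(1 − 0.444444) = −0.75 ln(0.555556)
  = −0.75 × (-0.587786) = 0.440840 substitutions/site.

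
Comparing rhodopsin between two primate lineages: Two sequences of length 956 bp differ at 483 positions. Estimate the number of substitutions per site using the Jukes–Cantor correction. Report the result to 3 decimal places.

p = 483/956 ≈ 0.50523.
d = −(3/4) ln(1 − 4p/3) = −0.75 ln(1 − 0.67364) = −0.75 ln(0.32636)
  = −0.75 × (-1.119754) = 0.839816 substitutions/site.

0.840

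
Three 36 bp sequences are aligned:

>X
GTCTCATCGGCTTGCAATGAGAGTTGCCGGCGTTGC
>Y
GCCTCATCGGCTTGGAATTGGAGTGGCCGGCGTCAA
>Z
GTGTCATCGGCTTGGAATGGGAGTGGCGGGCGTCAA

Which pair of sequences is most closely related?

Y and Z

X–Y: 8/36 differ, p = 0.222, d = 0.264.
X–Z: 8/36 differ, p = 0.222, d = 0.264.
Y–Z: 4/36 differ, p = 0.111, d = 0.120.
The smallest distance is between Y and Z.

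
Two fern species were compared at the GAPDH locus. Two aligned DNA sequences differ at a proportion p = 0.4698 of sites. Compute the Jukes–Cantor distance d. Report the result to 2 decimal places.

d = −(3/4) ln(1 − 4p/3) = −0.75 ln(1 − 0.6264) = −0.75 ln(0.3736)
  = −0.75 × (-0.984570) = 0.738428 substitutions/site.

0.74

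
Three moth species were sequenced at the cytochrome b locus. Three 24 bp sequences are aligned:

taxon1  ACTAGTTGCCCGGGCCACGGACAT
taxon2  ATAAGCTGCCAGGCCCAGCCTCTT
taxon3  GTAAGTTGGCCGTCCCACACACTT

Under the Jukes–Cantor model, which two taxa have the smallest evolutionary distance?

taxon1–taxon2: 10/24 differ, p = 0.417, d = 0.608.
taxon1–taxon3: 9/24 differ, p = 0.375, d = 0.520.
taxon2–taxon3: 8/24 differ, p = 0.333, d = 0.441.
The smallest distance is between taxon2 and taxon3.

taxon2 and taxon3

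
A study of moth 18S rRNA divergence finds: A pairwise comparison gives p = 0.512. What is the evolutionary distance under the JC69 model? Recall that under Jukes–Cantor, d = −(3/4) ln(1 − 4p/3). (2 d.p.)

d = −(3/4) ln(1 − 4p/3) = −0.75 ln(1 − 0.682667) = −0.75 ln(0.317333)
  = −0.75 × (-1.147804) = 0.860853 substitutions/site.

0.86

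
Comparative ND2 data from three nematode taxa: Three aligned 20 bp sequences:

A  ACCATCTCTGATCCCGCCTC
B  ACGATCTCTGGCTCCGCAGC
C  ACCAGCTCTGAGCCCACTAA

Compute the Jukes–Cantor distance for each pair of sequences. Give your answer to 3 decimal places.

d(A,B) = 0.383, d(A,C) = 0.383, d(B,C) = 0.687

A–B: 6/20 sites differ → p = 0.3, d = −0.75 ln(1 − 0.4) = 0.383119 ≈ 0.383.
A–C: 6/20 sites differ → p = 0.3, d = −0.75 ln(1 − 0.4) = 0.383119 ≈ 0.383.
B–C: 9/20 sites differ → p = 0.45, d = −0.75 ln(1 − 0.6) = 0.687218 ≈ 0.687.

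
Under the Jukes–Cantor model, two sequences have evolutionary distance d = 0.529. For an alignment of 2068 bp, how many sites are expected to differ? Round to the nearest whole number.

785

Invert JC69: p = (3/4)(1 − e^(−4d/3)) = 0.75 × (1 − e^(-0.705333)) = 0.75 × (1 − 0.493944) = 0.379542.
Expected differing sites = pL ≈ 0.379542 × 2068 = 784.892856 ≈ 785.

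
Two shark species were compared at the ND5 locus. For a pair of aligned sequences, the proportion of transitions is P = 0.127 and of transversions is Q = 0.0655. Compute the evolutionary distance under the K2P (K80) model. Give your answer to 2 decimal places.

Under the Kimura two-parameter model, d = −½ ln(1 − 2P − Q) − ¼ ln(1 − 2Q).
1 − 2P − Q = 0.6805, giving −½ ln(0.6805) = 0.192464.
1 − 2Q = 0.869, giving −¼ ln(0.869) = 0.035103.
d = 0.192464 + 0.035103 = 0.227567.

0.23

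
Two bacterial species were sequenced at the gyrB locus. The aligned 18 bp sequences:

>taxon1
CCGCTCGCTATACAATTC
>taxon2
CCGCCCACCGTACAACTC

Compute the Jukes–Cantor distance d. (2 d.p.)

0.35

The sequences differ at 5 of 18 sites (5, 7, 9, 10, 16), so p = 5/18 ≈ 0.277778.
d = −(3/4) ln(1 − 4p/3) = −0.75 ln(1 − 0.370371) = −0.75 ln(0.629629)
  = −0.75 × (-0.462625) = 0.346969 substitutions/site.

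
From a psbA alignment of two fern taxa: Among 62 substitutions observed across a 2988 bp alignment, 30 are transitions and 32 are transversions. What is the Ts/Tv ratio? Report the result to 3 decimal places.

0.938

R = 30/32 = 0.9375 ≈ 0.938 (to 3 d.p.).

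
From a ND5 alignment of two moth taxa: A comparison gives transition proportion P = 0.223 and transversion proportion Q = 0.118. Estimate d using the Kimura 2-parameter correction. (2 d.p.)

Under the Kimura two-parameter model, d = −½ ln(1 − 2P − Q) − ¼ ln(1 − 2Q).
1 − 2P − Q = 0.436, giving −½ ln(0.436) = 0.415057.
1 − 2Q = 0.764, giving −¼ ln(0.764) = 0.067297.
d = 0.415057 + 0.067297 = 0.482354.

0.48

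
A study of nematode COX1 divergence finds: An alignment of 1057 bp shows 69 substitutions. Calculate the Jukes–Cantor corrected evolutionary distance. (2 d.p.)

p = 69/1057 ≈ 0.065279.
d = −(3/4) ln(1 − 4p/3) = −0.75 ln(1 − 0.087039) = −0.75 ln(0.912961)
  = −0.75 × (-0.091062) = 0.068297 substitutions/site.

0.07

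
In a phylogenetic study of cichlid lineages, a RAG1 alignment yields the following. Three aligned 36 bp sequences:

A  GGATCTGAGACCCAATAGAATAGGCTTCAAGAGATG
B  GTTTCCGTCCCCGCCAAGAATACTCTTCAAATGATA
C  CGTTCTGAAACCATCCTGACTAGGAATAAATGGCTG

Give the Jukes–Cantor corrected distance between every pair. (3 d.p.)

A–B: 15/36 sites differ → p ≈ 0.416667, d = −0.75 ln(1 − 0.555556) = 0.608198 ≈ 0.608.
A–C: 15/36 sites differ → p ≈ 0.416667, d = −0.75 ln(1 − 0.555556) = 0.608198 ≈ 0.608.
B–C: 20/36 sites differ → p ≈ 0.555556, d = −0.75 ln(1 − 0.740741) = 1.012446 ≈ 1.012.

d(A,B) = 0.608, d(A,C) = 0.608, d(B,C) = 1.012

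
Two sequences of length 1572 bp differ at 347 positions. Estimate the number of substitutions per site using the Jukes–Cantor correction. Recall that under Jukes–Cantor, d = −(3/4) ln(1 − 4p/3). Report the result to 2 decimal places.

p = 347/1572 ≈ 0.220738.
d = −(3/4) ln(1 − 4p/3) = −0.75 ln(1 − 0.294317) = −0.75 ln(0.705683)
  = −0.75 × (-0.348589) = 0.261442 substitutions/site.

0.26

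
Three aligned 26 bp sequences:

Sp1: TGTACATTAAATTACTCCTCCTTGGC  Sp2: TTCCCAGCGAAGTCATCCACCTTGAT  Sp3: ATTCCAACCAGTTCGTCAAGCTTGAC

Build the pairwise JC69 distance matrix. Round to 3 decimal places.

d(Sp1,Sp2) = 0.717, d(Sp1,Sp3) = 0.824, d(Sp2,Sp3) = 0.539

Sp1–Sp2: 12/26 sites differ → p ≈ 0.461538, d = −0.75 ln(1 − 0.615384) = 0.716632 ≈ 0.717.
Sp1–Sp3: 13/26 sites differ → p = 0.5, d = −0.75 ln(1 − 0.666667) = 0.823960 ≈ 0.824.
Sp2–Sp3: 10/26 sites differ → p ≈ 0.384615, d = −0.75 ln(1 − 0.51282) = 0.539341 ≈ 0.539.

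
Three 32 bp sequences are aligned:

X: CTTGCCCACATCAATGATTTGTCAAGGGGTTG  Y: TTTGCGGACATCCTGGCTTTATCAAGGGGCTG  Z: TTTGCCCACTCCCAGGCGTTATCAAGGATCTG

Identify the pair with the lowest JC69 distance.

Y and Z

X–Y: 9/32 differ, p = 0.281, d = 0.353.
X–Z: 11/32 differ, p = 0.344, d = 0.460.
Y–Z: 8/32 differ, p = 0.250, d = 0.304.
The smallest distance is between Y and Z.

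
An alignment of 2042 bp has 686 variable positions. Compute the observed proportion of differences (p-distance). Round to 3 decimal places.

p = 686/2042 = 0.335945… ≈ 0.336 (to 3 d.p.).

0.336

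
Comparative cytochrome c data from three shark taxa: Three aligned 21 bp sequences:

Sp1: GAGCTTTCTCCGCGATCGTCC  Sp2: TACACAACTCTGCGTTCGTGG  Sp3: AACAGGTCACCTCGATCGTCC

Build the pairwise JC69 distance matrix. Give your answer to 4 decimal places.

d(Sp1,Sp2) = 0.7557, d(Sp1,Sp3) = 0.4408, d(Sp2,Sp3) = 0.7557

Sp1–Sp2: 10/21 sites differ → p ≈ 0.47619, d = −0.75 ln(1 − 0.63492) = 0.755729 ≈ 0.7557.
Sp1–Sp3: 7/21 sites differ → p ≈ 0.333333, d = −0.75 ln(1 − 0.444444) = 0.440839 ≈ 0.4408.
Sp2–Sp3: 10/21 sites differ → p ≈ 0.47619, d = −0.75 ln(1 − 0.63492) = 0.755729 ≈ 0.7557.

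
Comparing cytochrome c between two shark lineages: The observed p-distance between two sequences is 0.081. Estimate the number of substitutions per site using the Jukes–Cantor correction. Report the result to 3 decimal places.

d = −(3/4) ln(1 − 4p/3) = −0.75 ln(1 − 0.108) = −0.75 ln(0.892)
  = −0.75 × (-0.114289) = 0.085717 substitutions/site.

0.086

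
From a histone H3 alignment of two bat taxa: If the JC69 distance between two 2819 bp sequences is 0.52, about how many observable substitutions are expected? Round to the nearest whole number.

1057

Invert JC69: p = (3/4)(1 − e^(−4d/3)) = 0.75 × (1 − e^(-0.693333)) = 0.75 × (1 − 0.499907) = 0.375070.
Expected differing sites = pL ≈ 0.375070 × 2819 = 1057.32233 ≈ 1057.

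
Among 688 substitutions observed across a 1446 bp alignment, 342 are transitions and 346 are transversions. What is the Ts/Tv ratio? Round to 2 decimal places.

0.99

R = 342/346 = 0.988439… ≈ 0.99 (to 2 d.p.).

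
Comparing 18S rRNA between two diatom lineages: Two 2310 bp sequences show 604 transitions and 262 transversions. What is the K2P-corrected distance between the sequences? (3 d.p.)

P = 604/2310 ≈ 0.261472 and Q = 262/2310 ≈ 0.11342.
Under the Kimura two-parameter model, d = −½ ln(1 − 2P − Q) − ¼ ln(1 − 2Q).
1 − 2P − Q = 0.363636, giving −½ ln(0.363636) = 0.505801.
1 − 2Q = 0.77316, giving −¼ ln(0.77316) = 0.064317.
d = 0.505801 + 0.064317 = 0.570118.

0.570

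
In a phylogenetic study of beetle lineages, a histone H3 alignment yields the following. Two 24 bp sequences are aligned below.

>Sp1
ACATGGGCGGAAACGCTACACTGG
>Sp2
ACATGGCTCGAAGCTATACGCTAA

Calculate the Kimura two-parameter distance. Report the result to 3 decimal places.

0.539

Of 24 sites, 5 differences are transitions and 4 are transversions, so P = 5/24 ≈ 0.208333 and Q = 4/24 ≈ 0.166667.
Under the Kimura two-parameter model, d = −½ ln(1 − 2P − Q) − ¼ ln(1 − 2Q).
1 − 2P − Q = 0.416667, giving −½ ln(0.416667) = 0.437734.
1 − 2Q = 0.666666, giving −¼ ln(0.666666) = 0.101367.
d = 0.437734 + 0.101367 = 0.539101.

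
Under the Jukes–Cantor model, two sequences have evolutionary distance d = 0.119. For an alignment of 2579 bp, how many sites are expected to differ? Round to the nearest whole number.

284

Invert JC69: p = (3/4)(1 − e^(−4d/3)) = 0.75 × (1 − e^(-0.158667)) = 0.75 × (1 − 0.853280) = 0.110040.
Expected differing sites = pL ≈ 0.110040 × 2579 = 283.79316 ≈ 284.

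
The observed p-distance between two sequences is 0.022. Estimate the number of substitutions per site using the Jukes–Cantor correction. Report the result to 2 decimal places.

0.02

d = −(3/4) ln(1 − 4p/3) = −0.75 ln(1 − 0.029333) = −0.75 ln(0.970667)
  = −0.75 × (-0.029772) = 0.022329 substitutions/site.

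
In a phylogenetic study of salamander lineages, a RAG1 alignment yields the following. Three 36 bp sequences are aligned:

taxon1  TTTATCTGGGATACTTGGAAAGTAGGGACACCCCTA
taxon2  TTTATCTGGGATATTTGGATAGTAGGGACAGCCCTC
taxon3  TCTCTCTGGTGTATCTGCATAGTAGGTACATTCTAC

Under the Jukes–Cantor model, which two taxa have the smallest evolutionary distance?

taxon1–taxon2: 4/36 differ, p = 0.111, d = 0.120.
taxon1–taxon3: 14/36 differ, p = 0.389, d = 0.548.
taxon2–taxon3: 11/36 differ, p = 0.306, d = 0.392.
The smallest distance is between taxon1 and taxon2.

taxon1 and taxon2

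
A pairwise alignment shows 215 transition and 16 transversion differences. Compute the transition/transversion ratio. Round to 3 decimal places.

R = 215/16 = 13.4375 ≈ 13.438 (to 3 d.p.).

13.438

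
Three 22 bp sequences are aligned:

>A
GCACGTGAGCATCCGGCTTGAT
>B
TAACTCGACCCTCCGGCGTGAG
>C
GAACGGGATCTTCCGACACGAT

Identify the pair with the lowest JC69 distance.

A–B: 8/22 differ, p = 0.364, d = 0.497.
A–C: 7/22 differ, p = 0.318, d = 0.414.
B–C: 9/22 differ, p = 0.409, d = 0.591.
The smallest distance is between A and C.

A and C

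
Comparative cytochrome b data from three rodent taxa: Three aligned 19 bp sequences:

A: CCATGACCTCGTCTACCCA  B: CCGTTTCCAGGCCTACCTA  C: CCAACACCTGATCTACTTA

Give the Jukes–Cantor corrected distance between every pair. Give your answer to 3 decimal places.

A–B: 7/19 sites differ → p ≈ 0.368421, d = −0.75 ln(1 − 0.491228) = 0.506816 ≈ 0.507.
A–C: 6/19 sites differ → p ≈ 0.315789, d = −0.75 ln(1 − 0.421052) = 0.409907 ≈ 0.410.
B–C: 8/19 sites differ → p ≈ 0.421053, d = −0.75 ln(1 − 0.561404) = 0.618132 ≈ 0.618.

d(A,B) = 0.507, d(A,C) = 0.410, d(B,C) = 0.618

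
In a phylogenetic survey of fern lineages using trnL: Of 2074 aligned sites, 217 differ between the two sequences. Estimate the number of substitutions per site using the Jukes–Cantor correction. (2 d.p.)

0.11

p = 217/2074 ≈ 0.104629.
d = −(3/4) ln(1 − 4p/3) = −0.75 ln(1 − 0.139505) = −0.75 ln(0.860495)
  = −0.75 × (-0.150247) = 0.112685 substitutions/site.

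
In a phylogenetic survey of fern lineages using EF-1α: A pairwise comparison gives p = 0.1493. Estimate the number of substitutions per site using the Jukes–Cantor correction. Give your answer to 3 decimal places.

0.166

d = −(3/4) ln(1 − 4p/3) = −0.75 ln(1 − 0.199067) = −0.75 ln(0.800933)
  = −0.75 × (-0.221978) = 0.166484 substitutions/site.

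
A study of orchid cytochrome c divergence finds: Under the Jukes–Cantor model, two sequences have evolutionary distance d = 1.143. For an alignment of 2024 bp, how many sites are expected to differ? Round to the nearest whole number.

1187

Invert JC69: p = (3/4)(1 − e^(−4d/3)) = 0.75 × (1 − e^(-1.524)) = 0.75 × (1 − 0.217839) = 0.586621.
Expected differing sites = pL ≈ 0.586621 × 2024 = 1187.320904 ≈ 1187.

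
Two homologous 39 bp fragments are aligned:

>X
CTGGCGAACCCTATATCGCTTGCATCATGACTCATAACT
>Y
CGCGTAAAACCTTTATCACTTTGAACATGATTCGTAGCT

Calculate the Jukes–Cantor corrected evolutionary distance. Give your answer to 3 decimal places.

0.441

The sequences differ at 13 of 39 sites, so p = 13/39 ≈ 0.333333.
d = −(3/4) ln(1 − 4p/3) = −0.75 ln(1 − 0.444444) = −0.75 ln(0.555556)
  = −0.75 × (-0.587786) = 0.440840 substitutions/site.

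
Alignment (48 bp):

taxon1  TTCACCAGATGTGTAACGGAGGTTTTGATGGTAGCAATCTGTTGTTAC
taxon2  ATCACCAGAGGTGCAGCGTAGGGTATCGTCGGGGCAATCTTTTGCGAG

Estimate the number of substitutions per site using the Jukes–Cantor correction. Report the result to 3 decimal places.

0.441

The sequences differ at 16 of 48 sites, so p = 16/48 ≈ 0.333333.
d = −(3/4) ln(1 − 4p/3) = −0.75 ln(1 − 0.444444) = −0.75 ln(0.555556)
  = −0.75 × (-0.587786) = 0.440840 substitutions/site.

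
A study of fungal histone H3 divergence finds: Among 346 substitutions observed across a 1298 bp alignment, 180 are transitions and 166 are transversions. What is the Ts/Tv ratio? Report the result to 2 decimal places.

R = 180/166 = 1.084337… ≈ 1.08 (to 2 d.p.).

1.08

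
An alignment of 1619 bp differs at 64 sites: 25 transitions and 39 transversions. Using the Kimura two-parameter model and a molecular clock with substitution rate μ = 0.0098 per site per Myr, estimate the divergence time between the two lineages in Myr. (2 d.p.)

2.07

P = 25/1619 ≈ 0.015442 and Q = 39/1619 ≈ 0.024089.
Under the Kimura two-parameter model, d = −½ ln(1 − 2P − Q) − ¼ ln(1 − 2Q).
1 − 2P − Q = 0.945027, giving −½ ln(0.945027) = 0.028271.
1 − 2Q = 0.951822, giving −¼ ln(0.951822) = 0.012344.
d = 0.028271 + 0.012344 = 0.040615.
Under a molecular clock d = 2μt, so t = d/(2μ) = 0.040615 / (2 × 0.0098) = 2.07 Myr.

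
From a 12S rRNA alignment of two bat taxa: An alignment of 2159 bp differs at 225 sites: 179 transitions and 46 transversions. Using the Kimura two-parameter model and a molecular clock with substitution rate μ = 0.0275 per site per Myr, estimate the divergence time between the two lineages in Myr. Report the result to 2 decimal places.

2.08

P = 179/2159 ≈ 0.082909 and Q = 46/2159 ≈ 0.021306.
Under the Kimura two-parameter model, d = −½ ln(1 − 2P − Q) − ¼ ln(1 − 2Q).
1 − 2P − Q = 0.812876, giving −½ ln(0.812876) = 0.103588.
1 − 2Q = 0.957388, giving −¼ ln(0.957388) = 0.010887.
d = 0.103588 + 0.010887 = 0.114475.
Under a molecular clock d = 2μt, so t = d/(2μ) = 0.114475 / (2 × 0.0275) = 2.08 Myr.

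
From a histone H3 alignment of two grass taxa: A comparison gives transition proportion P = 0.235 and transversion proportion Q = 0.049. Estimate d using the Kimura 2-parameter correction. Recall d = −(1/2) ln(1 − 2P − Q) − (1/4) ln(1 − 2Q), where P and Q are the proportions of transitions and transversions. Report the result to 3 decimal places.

Under the Kimura two-parameter model, d = −½ ln(1 − 2P − Q) − ¼ ln(1 − 2Q).
1 − 2P − Q = 0.481, giving −½ ln(0.481) = 0.365944.
1 − 2Q = 0.902, giving −¼ ln(0.902) = 0.025785.
d = 0.365944 + 0.025785 = 0.391729.

0.392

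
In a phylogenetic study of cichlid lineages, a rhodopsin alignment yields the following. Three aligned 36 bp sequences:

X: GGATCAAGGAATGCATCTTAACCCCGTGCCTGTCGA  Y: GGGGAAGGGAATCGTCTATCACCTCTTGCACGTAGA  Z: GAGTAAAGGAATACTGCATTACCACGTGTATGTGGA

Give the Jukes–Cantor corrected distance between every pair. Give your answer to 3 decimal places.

X–Y: 16/36 sites differ → p ≈ 0.444444, d = −0.75 ln(1 − 0.592592) = 0.673455 ≈ 0.673.
X–Z: 12/36 sites differ → p ≈ 0.333333, d = −0.75 ln(1 − 0.444444) = 0.440839 ≈ 0.441.
Y–Z: 13/36 sites differ → p ≈ 0.361111, d = −0.75 ln(1 − 0.481481) = 0.492584 ≈ 0.493.

d(X,Y) = 0.673, d(X,Z) = 0.441, d(Y,Z) = 0.493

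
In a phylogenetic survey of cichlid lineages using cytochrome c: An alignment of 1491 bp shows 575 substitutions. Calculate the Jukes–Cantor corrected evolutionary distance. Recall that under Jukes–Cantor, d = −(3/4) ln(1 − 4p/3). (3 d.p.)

p = 575/1491 ≈ 0.385647.
d = −(3/4) ln(1 − 4p/3) = −0.75 ln(1 − 0.514196) = −0.75 ln(0.485804)
  = −0.75 × (-0.721950) = 0.541463 substitutions/site.

0.541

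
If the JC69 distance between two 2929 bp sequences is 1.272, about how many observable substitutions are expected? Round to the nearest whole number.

Invert JC69: p = (3/4)(1 − e^(−4d/3)) = 0.75 × (1 − e^(-1.696)) = 0.75 × (1 − 0.183416) = 0.612438.
Expected differing sites = pL ≈ 0.612438 × 2929 = 1793.830902 ≈ 1794.

1794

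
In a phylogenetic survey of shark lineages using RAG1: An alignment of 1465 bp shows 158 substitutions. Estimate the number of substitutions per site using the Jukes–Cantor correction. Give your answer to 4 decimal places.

0.1164

p = 158/1465 ≈ 0.10785.
d = −(3/4) ln(1 − 4p/3) = −0.75 ln(1 − 0.1438) = −0.75 ln(0.8562)
  = −0.75 × (-0.155251) = 0.116438 substitutions/site.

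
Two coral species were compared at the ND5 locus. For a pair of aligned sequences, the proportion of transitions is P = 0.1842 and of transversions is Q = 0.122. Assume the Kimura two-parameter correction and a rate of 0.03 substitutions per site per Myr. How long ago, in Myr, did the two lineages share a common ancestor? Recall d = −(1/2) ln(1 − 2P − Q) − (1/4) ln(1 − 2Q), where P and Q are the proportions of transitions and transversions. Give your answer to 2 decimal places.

6.78

Under the Kimura two-parameter model, d = −½ ln(1 − 2P − Q) − ¼ ln(1 − 2Q).
1 − 2P − Q = 0.5096, giving −½ ln(0.5096) = 0.337065.
1 − 2Q = 0.756, giving −¼ ln(0.756) = 0.069928.
d = 0.337065 + 0.069928 = 0.406993.
Under a molecular clock d = 2μt, so t = d/(2μ) = 0.406993 / (2 × 0.03) = 6.78 Myr.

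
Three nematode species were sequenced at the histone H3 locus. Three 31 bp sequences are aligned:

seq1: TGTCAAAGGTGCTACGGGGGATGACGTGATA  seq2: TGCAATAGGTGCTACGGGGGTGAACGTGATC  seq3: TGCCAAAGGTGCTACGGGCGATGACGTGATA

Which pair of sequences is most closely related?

seq1–seq2: 7/31 differ, p = 0.226, d = 0.269.
seq1–seq3: 2/31 differ, p = 0.065, d = 0.067.
seq2–seq3: 7/31 differ, p = 0.226, d = 0.269.
The smallest distance is between seq1 and seq3.

seq1 and seq3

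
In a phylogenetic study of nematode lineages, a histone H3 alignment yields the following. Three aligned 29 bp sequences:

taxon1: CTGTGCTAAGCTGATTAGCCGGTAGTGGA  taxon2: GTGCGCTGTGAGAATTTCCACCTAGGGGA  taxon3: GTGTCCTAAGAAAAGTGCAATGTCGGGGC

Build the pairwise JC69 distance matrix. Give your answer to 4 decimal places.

taxon1–taxon2: 13/29 sites differ → p ≈ 0.448276, d = −0.75 ln(1 − 0.597701) = 0.682920 ≈ 0.6829.
taxon1–taxon3: 14/29 sites differ → p ≈ 0.482759, d = −0.75 ln(1 − 0.643679) = 0.773942 ≈ 0.7739.
taxon2–taxon3: 12/29 sites differ → p ≈ 0.413793, d = −0.75 ln(1 − 0.551724) = 0.601760 ≈ 0.6018.

d(taxon1,taxon2) = 0.6829, d(taxon1,taxon3) = 0.7739, d(taxon2,taxon3) = 0.6018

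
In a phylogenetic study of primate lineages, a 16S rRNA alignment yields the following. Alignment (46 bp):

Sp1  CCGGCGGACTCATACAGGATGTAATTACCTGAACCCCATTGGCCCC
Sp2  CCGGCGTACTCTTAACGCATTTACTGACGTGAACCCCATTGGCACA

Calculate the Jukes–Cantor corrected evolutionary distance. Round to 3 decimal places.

0.288

The sequences differ at 11 of 46 sites, so p = 11/46 ≈ 0.23913.
d = −(3/4) ln(1 − 4p/3) = −0.75 ln(1 − 0.31884) = −0.75 ln(0.68116)
  = −0.75 × (-0.383958) = 0.287969 substitutions/site.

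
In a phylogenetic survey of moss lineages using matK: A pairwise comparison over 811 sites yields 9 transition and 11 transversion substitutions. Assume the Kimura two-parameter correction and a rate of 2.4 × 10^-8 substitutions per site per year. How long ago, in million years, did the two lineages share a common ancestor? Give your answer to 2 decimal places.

0.52

P = 9/811 ≈ 0.011097 and Q = 11/811 ≈ 0.013564.
Under the Kimura two-parameter model, d = −½ ln(1 − 2P − Q) − ¼ ln(1 − 2Q).
1 − 2P − Q = 0.964242, giving −½ ln(0.964242) = 0.018206.
1 − 2Q = 0.972872, giving −¼ ln(0.972872) = 0.006876.
d = 0.018206 + 0.006876 = 0.025082.
Under a molecular clock d = 2μt, so t = d/(2μ) = 0.025082 / (2 × 2.4 × 10^-8) = 0.52 million years.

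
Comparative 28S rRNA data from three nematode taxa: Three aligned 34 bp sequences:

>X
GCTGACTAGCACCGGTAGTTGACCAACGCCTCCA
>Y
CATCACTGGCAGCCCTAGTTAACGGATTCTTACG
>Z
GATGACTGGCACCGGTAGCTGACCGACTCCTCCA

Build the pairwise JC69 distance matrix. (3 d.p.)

X–Y: 15/34 sites differ → p ≈ 0.441176, d = −0.75 ln(1 − 0.588235) = 0.665477 ≈ 0.665.
X–Z: 5/34 sites differ → p ≈ 0.147059, d = −0.75 ln(1 − 0.196079) = 0.163691 ≈ 0.164.
Y–Z: 12/34 sites differ → p ≈ 0.352941, d = −0.75 ln(1 − 0.470588) = 0.476991 ≈ 0.477.

d(X,Y) = 0.665, d(X,Z) = 0.164, d(Y,Z) = 0.477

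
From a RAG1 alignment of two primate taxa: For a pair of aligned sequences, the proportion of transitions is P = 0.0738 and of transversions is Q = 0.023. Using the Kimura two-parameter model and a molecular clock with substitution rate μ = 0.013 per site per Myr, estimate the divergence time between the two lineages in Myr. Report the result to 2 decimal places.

4.05

Under the Kimura two-parameter model, d = −½ ln(1 − 2P − Q) − ¼ ln(1 − 2Q).
1 − 2P − Q = 0.8294, giving −½ ln(0.8294) = 0.093526.
1 − 2Q = 0.954, giving −¼ ln(0.954) = 0.011773.
d = 0.093526 + 0.011773 = 0.105299.
Under a molecular clock d = 2μt, so t = d/(2μ) = 0.105299 / (2 × 0.013) = 4.05 Myr.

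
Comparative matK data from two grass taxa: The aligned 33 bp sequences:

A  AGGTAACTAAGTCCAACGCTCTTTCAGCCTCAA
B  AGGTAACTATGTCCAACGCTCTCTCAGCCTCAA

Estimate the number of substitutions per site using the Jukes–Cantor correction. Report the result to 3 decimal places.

0.063

The sequences differ at 2 of 33 sites (10, 23), so p = 2/33 ≈ 0.060606.
d = −(3/4) ln(1 − 4p/3) = −0.75 ln(1 − 0.080808) = −0.75 ln(0.919192)
  = −0.75 × (-0.084260) = 0.063195 substitutions/site.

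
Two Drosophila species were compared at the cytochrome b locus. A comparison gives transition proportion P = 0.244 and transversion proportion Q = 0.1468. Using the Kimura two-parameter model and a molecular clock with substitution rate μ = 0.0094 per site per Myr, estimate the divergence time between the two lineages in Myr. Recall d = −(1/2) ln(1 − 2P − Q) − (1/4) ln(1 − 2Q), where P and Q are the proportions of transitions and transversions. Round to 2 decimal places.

31.41

Under the Kimura two-parameter model, d = −½ ln(1 − 2P − Q) − ¼ ln(1 − 2Q).
1 − 2P − Q = 0.3652, giving −½ ln(0.3652) = 0.503655.
1 − 2Q = 0.7064, giving −¼ ln(0.7064) = 0.086893.
d = 0.503655 + 0.086893 = 0.590548.
Under a molecular clock d = 2μt, so t = d/(2μ) = 0.590548 / (2 × 0.0094) = 31.41 Myr.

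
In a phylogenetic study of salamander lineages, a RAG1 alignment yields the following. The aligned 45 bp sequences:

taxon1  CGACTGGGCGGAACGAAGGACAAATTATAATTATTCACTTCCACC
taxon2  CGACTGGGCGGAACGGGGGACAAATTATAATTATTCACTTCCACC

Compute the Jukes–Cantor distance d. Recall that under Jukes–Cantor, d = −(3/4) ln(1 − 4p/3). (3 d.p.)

0.046

The sequences differ at 2 of 45 sites (16, 17), so p = 2/45 ≈ 0.044444.
d = −(3/4) ln(1 − 4p/3) = −0.75 ln(1 − 0.059259) = −0.75 ln(0.940741)
  = −0.75 × (-0.061087) = 0.045815 substitutions/site.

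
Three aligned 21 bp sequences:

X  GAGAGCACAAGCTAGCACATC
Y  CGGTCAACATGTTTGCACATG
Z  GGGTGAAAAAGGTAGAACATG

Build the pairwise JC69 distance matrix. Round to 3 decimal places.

X–Y: 9/21 sites differ → p ≈ 0.428571, d = −0.75 ln(1 − 0.571428) = 0.635472 ≈ 0.635.
X–Z: 7/21 sites differ → p ≈ 0.333333, d = −0.75 ln(1 − 0.444444) = 0.440839 ≈ 0.441.
Y–Z: 7/21 sites differ → p ≈ 0.333333, d = −0.75 ln(1 − 0.444444) = 0.440839 ≈ 0.441.

d(X,Y) = 0.635, d(X,Z) = 0.441, d(Y,Z) = 0.441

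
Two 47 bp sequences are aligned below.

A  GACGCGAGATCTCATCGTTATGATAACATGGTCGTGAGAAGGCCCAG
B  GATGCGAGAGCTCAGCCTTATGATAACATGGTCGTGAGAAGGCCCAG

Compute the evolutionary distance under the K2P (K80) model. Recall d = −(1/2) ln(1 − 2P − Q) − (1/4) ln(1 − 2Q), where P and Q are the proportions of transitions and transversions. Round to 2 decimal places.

0.09

Of 47 sites, 1 differences are transitions and 3 are transversions, so P = 1/47 ≈ 0.021277 and Q = 3/47 ≈ 0.06383.
Under the Kimura two-parameter model, d = −½ ln(1 − 2P − Q) − ¼ ln(1 − 2Q).
1 − 2P − Q = 0.893616, giving −½ ln(0.893616) = 0.056240.
1 − 2Q = 0.87234, giving −¼ ln(0.87234) = 0.034144.
d = 0.056240 + 0.034144 = 0.090384.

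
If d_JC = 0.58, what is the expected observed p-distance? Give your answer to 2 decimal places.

p = (3/4)(1 − e^(−4d/3)) = 0.75 × (1 − e^(-0.773333)) = 0.75 × (1 − 0.461472) = 0.403896.

0.40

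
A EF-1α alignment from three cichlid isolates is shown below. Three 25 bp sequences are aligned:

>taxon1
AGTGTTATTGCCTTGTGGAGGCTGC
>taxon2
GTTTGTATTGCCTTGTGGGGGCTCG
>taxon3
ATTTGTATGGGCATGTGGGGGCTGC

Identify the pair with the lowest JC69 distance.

taxon1–taxon2: 7/25 differ, p = 0.280, d = 0.351.
taxon1–taxon3: 7/25 differ, p = 0.280, d = 0.351.
taxon2–taxon3: 6/25 differ, p = 0.240, d = 0.289.
The smallest distance is between taxon2 and taxon3.

taxon2 and taxon3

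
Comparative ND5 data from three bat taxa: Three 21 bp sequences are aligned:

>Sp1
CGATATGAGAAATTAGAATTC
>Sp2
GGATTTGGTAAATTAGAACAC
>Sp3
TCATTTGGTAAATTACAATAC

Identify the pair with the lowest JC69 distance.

Sp1–Sp2: 6/21 differ, p = 0.286, d = 0.360.
Sp1–Sp3: 7/21 differ, p = 0.333, d = 0.441.
Sp2–Sp3: 4/21 differ, p = 0.190, d = 0.220.
The smallest distance is between Sp2 and Sp3.

Sp2 and Sp3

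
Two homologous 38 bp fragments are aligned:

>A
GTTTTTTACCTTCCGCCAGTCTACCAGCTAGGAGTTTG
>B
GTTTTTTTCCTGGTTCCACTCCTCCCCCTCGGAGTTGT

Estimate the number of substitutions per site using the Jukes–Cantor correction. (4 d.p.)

The sequences differ at 13 of 38 sites, so p = 13/38 ≈ 0.342105.
d = −(3/4) ln(1 − 4p/3) = −0.75 ln(1 − 0.45614) = −0.75 ln(0.54386)
  = −0.75 × (-0.609063) = 0.456797 substitutions/site.

0.4568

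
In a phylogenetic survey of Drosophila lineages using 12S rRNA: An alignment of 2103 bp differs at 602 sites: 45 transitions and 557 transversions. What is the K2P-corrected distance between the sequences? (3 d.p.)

P = 45/2103 ≈ 0.021398 and Q = 557/2103 ≈ 0.26486.
Under the Kimura two-parameter model, d = −½ ln(1 − 2P − Q) − ¼ ln(1 − 2Q).
1 − 2P − Q = 0.692344, giving −½ ln(0.692344) = 0.183836.
1 − 2Q = 0.47028, giving −¼ ln(0.47028) = 0.188607.
d = 0.183836 + 0.188607 = 0.372443.

0.372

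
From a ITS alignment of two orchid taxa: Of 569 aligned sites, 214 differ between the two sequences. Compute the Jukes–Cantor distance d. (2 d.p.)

p = 214/569 ≈ 0.376098.
d = −(3/4) ln(1 − 4p/3) = −0.75 ln(1 − 0.501464) = −0.75 ln(0.498536)
  = −0.75 × (-0.696079) = 0.522059 substitutions/site.

0.52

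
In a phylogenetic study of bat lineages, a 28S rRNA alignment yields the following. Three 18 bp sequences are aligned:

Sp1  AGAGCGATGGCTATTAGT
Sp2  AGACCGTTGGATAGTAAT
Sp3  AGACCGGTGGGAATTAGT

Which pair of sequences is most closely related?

Sp1 and Sp3

Sp1–Sp2: 5/18 differ, p = 0.278, d = 0.347.
Sp1–Sp3: 4/18 differ, p = 0.222, d = 0.264.
Sp2–Sp3: 5/18 differ, p = 0.278, d = 0.347.
The smallest distance is between Sp1 and Sp3.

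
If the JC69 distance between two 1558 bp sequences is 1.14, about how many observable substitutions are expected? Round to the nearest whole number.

Invert JC69: p = (3/4)(1 − e^(−4d/3)) = 0.75 × (1 − e^(-1.52)) = 0.75 × (1 − 0.218712) = 0.585966.
Expected differing sites = pL ≈ 0.585966 × 1558 = 912.935028 ≈ 913.

913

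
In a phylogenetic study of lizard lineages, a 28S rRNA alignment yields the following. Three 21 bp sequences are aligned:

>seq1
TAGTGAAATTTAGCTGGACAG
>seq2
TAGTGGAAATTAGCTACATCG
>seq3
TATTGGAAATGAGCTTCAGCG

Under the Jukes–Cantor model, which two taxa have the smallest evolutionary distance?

seq2 and seq3

seq1–seq2: 6/21 differ, p = 0.286, d = 0.360.
seq1–seq3: 8/21 differ, p = 0.381, d = 0.532.
seq2–seq3: 4/21 differ, p = 0.190, d = 0.220.
The smallest distance is between seq2 and seq3.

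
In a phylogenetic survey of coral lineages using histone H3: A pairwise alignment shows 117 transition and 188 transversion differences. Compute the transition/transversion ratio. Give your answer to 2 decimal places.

0.62

R = 117/188 = 0.622340… ≈ 0.62 (to 2 d.p.).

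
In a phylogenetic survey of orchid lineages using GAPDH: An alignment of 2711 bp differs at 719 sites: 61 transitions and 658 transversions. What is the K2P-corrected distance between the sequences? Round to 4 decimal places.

0.3357

P = 61/2711 ≈ 0.022501 and Q = 658/2711 ≈ 0.242715.
Under the Kimura two-parameter model, d = −½ ln(1 − 2P − Q) − ¼ ln(1 − 2Q).
1 − 2P − Q = 0.712283, giving −½ ln(0.712283) = 0.169640.
1 − 2Q = 0.51457, giving −¼ ln(0.51457) = 0.166106.
d = 0.169640 + 0.166106 = 0.335746.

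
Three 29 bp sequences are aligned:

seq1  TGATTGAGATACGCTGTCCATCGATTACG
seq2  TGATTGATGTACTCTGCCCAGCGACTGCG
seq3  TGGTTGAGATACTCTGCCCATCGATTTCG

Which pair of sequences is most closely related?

seq1–seq2: 7/29 differ, p = 0.241, d = 0.291.
seq1–seq3: 4/29 differ, p = 0.138, d = 0.152.
seq2–seq3: 6/29 differ, p = 0.207, d = 0.242.
The smallest distance is between seq1 and seq3.

seq1 and seq3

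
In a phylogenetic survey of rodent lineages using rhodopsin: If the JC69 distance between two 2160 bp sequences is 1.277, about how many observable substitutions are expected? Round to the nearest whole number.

1325

Invert JC69: p = (3/4)(1 − e^(−4d/3)) = 0.75 × (1 − e^(-1.702667)) = 0.75 × (1 − 0.182197) = 0.613352.
Expected differing sites = pL ≈ 0.613352 × 2160 = 1324.84032 ≈ 1325.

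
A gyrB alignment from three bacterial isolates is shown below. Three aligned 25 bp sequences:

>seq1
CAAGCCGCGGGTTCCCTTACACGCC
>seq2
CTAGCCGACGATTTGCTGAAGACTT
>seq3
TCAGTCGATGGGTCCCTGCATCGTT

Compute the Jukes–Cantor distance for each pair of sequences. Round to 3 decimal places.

d(seq1,seq2) = 0.886, d(seq1,seq3) = 0.766, d(seq2,seq3) = 0.766

seq1–seq2: 13/25 sites differ → p = 0.52, d = −0.75 ln(1 − 0.693333) = 0.886495 ≈ 0.886.
seq1–seq3: 12/25 sites differ → p = 0.48, d = −0.75 ln(1 − 0.64) = 0.766238 ≈ 0.766.
seq2–seq3: 12/25 sites differ → p = 0.48, d = −0.75 ln(1 − 0.64) = 0.766238 ≈ 0.766.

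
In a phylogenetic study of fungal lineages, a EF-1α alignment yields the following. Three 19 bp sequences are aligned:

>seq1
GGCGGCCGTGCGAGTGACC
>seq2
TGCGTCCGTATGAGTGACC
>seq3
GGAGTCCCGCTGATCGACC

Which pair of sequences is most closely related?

seq1–seq2: 4/19 differ, p = 0.211, d = 0.247.
seq1–seq3: 8/19 differ, p = 0.421, d = 0.618.
seq2–seq3: 7/19 differ, p = 0.368, d = 0.507.
The smallest distance is between seq1 and seq2.

seq1 and seq2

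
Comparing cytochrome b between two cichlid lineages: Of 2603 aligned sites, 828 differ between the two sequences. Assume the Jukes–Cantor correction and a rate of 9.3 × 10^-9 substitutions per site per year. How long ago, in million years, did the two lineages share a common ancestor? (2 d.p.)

p = 828/2603 ≈ 0.318095.
d = −(3/4) ln(1 − 4p/3) = −0.75 ln(1 − 0.424127) = −0.75 ln(0.575873)
  = −0.75 × (-0.551868) = 0.413901 substitutions/site.
Under a molecular clock d = 2μt, so t = d/(2μ) = 0.413901 / (2 × 9.3 × 10^-9) = 22.25 million years.

22.25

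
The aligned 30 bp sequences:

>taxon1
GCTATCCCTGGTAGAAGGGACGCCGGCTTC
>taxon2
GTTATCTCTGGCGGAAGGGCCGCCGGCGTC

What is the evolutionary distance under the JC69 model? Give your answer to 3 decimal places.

0.233

The sequences differ at 6 of 30 sites (2, 7, 12, 13, 20, 28), so p = 6/30 = 0.2.
d = −(3/4) ln(1 − 4p/3) = −0.75 ln(1 − 0.266667) = −0.75 ln(0.733333)
  = −0.75 × (-0.310155) = 0.232616 substitutions/site.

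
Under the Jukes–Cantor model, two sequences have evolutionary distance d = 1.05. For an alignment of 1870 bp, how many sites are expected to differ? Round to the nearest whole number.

1057

Invert JC69: p = (3/4)(1 − e^(−4d/3)) = 0.75 × (1 − e^(-1.4)) = 0.75 × (1 − 0.246597) = 0.565052.
Expected differing sites = pL ≈ 0.565052 × 1870 = 1056.64724 ≈ 1057.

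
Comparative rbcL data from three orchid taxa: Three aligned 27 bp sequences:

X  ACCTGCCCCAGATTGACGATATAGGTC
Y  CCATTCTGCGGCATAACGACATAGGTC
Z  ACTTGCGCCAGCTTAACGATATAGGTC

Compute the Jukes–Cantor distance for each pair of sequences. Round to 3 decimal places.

d(X,Y) = 0.511, d(X,Z) = 0.165, d(Y,Z) = 0.377

X–Y: 10/27 sites differ → p ≈ 0.37037, d = −0.75 ln(1 − 0.493827) = 0.510658 ≈ 0.511.
X–Z: 4/27 sites differ → p ≈ 0.148148, d = −0.75 ln(1 − 0.197531) = 0.165047 ≈ 0.165.
Y–Z: 8/27 sites differ → p ≈ 0.296296, d = −0.75 ln(1 − 0.395061) = 0.376971 ≈ 0.377.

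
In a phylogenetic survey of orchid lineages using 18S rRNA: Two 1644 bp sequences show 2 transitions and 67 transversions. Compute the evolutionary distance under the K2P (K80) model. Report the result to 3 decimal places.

P = 2/1644 ≈ 0.001217 and Q = 67/1644 ≈ 0.040754.
Under the Kimura two-parameter model, d = −½ ln(1 − 2P − Q) − ¼ ln(1 − 2Q).
1 − 2P − Q = 0.956812, giving −½ ln(0.956812) = 0.022074.
1 − 2Q = 0.918492, giving −¼ ln(0.918492) = 0.021256.
d = 0.022074 + 0.021256 = 0.043330.

0.043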